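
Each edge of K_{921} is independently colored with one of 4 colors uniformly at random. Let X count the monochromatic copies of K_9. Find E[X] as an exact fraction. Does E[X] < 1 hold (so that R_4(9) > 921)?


E[X] = C(921, 9) · 4^{1 − 36} = 1263413444025789313455 · 4^{−35} = 1263413444025789313455/1180591620717411303424.
As a reduced fraction: E[X] = 1263413444025789313455/1180591620717411303424 ≈ 1.0701528.
Is E[X] < 1? NO.
Since E[X] ≥ 1, the first-moment bound is inconclusive at n = 921; it does NOT by itself certify R_4(9) > 921.

E[X] = 1263413444025789313455/1180591620717411303424 ≈ 1.0701528; E[X] ≥ 1; first-moment method inconclusive here.


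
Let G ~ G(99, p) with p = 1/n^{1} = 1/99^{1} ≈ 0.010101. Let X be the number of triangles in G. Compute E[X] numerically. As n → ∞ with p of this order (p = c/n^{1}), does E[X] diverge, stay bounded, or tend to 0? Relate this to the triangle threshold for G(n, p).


Number of potential triangles: C(99, 3) = 156849.
Each occurs with probability p³ ≈ (0.010101)³ ≈ 1.03061015e-06.
By linearity: E[X] = C(99, 3)·p³ ≈ 156849 · 1.03061015e-06 ≈ 0.161650.
Here α = 1, so p = 1/n is exactly at the triangle threshold p ~ 1/n. Asymptotically E[X] → c³/6 = 1³/6 = 1/6 ≈ 0.166667, a bounded constant. In this regime the triangle count is asymptotically Poisson(c³/6).

E[X] ≈ 0.161650; in regime p = Θ(1/n^{1}) E[X] stays bounded (at the triangle threshold p ~ 1/n).


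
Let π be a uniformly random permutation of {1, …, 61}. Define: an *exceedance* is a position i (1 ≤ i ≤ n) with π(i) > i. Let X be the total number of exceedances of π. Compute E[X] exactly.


Write X = Σ_{i=1}^{61} X_i, where X_i = 1_{π(i) > i}.
For each fixed i, π(i) is uniform over {1, …, 61} (marginal of a uniform permutation), so P[π(i) > i] = (n − i)/n. Summing: Σ_{i=1}^{61} (n − i)/n = (0 + 1 + … + 60)/61 = 61(61 − 1)/(2·61) = (61 − 1)/2.
Hence E[X] = Σ_{i=1}^{61} (61 − i)/61 = 30 ≈ 30.000.

E[X] = 30 = 30.000.


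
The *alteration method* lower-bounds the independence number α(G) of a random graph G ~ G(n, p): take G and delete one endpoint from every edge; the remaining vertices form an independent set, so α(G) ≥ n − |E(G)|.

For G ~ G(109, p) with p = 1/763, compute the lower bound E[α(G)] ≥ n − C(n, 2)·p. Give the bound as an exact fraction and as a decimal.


E[|E(G)|] = C(109, 2)·p = 5886 · (1/763) = 54/7.
E[α(G)] ≥ n − E[|E(G)|] = 109 − 54/7 = 709/7.
Numerically: ≈ 101.286.
(This is only a lower bound; the true E[α(G)] may be larger.)

E[α(G)] ≥ 709/7 ≈ 101.286.


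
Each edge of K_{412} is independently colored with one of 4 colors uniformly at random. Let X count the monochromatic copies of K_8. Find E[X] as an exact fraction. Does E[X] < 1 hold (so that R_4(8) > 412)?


E[X] = C(412, 8) · 4^{1 − 28} = 19229204065337145 · 4^{−27} = 19229204065337145/18014398509481984.
As a reduced fraction: E[X] = 19229204065337145/18014398509481984 ≈ 1.0674.
Is E[X] < 1? NO.
Since E[X] ≥ 1, the first-moment bound is inconclusive at n = 412; it does NOT by itself certify R_4(8) > 412.

E[X] = 19229204065337145/18014398509481984 ≈ 1.0674; E[X] ≥ 1; first-moment method inconclusive here.


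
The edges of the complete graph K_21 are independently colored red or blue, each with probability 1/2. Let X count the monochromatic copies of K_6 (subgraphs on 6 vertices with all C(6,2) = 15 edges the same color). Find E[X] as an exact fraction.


Let X = Σ_S X_S over the C(21, 6) = 54264 subsets S of size 6, where X_S = 1 if the K_6 on S is monochromatic.
For a fixed S, the K_6 on S has C(6, 2) = 15 edges. P[all 15 edges red] = (1/2)^15, and likewise for blue, so P[monochromatic] = 2·(1/2)^15 = 2^{1 − 15} = 1/16384.
By linearity: E[X] = C(21, 6) · 2^{1 − 15} = 54264 · 1/16384 = 6783/2048.
Numerically: E[X] ≈ 3.3120.

E[X] = C(21,6)·2^(1−C(6,2)) = 6783/2048 ≈ 3.3120.


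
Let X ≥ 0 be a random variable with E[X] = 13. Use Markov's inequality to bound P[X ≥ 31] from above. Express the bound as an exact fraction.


μ = E[X] = 13, a = 31.
Markov: P[X ≥ 31] ≤ μ/a = (13)/31 = 13/31.
Numerically: ≈ 0.4194.
(Since a = 31 > μ = 13.0000, the bound 13/31 is < 1 and informative.)

P[X ≥ 31] ≤ 13/31 ≈ 0.4194.


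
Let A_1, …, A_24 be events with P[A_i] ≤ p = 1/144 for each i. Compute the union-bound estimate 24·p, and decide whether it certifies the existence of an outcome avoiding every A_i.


Union bound: P[∪_{i=1}^{24} A_i] ≤ Σ_i P[A_i] ≤ 24·p = 24·(1/144) = 1/6.
Numerically: 1/6 ≈ 0.16667.
Is 1/6 < 1? YES.
Since P[∪ A_i] ≤ 1/6 < 1, the complement has P[∩ A_i^c] ≥ 1 − 1/6 = 5/6 > 0, so some outcome avoids every A_i.

24·p = 1/6 ≈ 0.16667; existence CERTIFIED by the union bound.


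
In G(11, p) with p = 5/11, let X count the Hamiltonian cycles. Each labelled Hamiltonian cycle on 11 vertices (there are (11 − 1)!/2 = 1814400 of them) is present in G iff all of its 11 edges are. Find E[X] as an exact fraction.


K_11 has (11 − 1)!/2 = 1814400 labelled Hamiltonian cycles.
For each such Hamiltonian cycle H, let X_H = 1 if all 11 edges of H are present in G. Then P[X_H = 1] = p^{11} = (5/11)^{11} = 48828125/285311670611.
By linearity of expectation: E[X] = Σ_H E[X_H] = 1814400 · p^{11} = 1814400 · 48828125/285311670611 = 88593750000000/285311670611.
Numerically: E[X] ≈ 310.5.

E[X] = 1814400 · (5/11)^{11} = 88593750000000/285311670611 ≈ 310.5.


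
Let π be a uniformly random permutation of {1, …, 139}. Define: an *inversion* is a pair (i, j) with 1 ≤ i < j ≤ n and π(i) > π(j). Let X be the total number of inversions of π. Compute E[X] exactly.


Write X = Σ X_I over the C(139, 2) = 9591 pairs i < j, with X_I the indicator of one inversion.
There are 9591 indicators.
For each fixed pair i < j, the values π(i) and π(j) are two distinct elements of {1, …, 139} in uniformly random order; by symmetry P[π(i) > π(j)] = 1/2.
By linearity: E[X] = 9591 · (1/2) = C(139, 2) · (1/2) = 9591/2 = 9591/2 ≈ 4795.500000.

E[X] = 9591/2 = 4795.500000.


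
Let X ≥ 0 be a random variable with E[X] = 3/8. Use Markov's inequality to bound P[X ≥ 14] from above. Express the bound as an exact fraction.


μ = E[X] = 3/8, a = 14.
Markov: P[X ≥ 14] ≤ μ/a = (3/8)/14 = 3/112.
Numerically: ≈ 0.0268.
(Since a = 14 > μ = 0.3750, the bound 3/112 is < 1 and informative.)

P[X ≥ 14] ≤ 3/112 ≈ 0.0268.


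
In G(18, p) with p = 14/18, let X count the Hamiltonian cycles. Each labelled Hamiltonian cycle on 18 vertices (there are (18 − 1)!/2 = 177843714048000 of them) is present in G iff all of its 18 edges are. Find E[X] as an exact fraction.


K_18 has (18 − 1)!/2 = 177843714048000 labelled Hamiltonian cycles.
For each such Hamiltonian cycle H, let X_H = 1 if all 18 edges of H are present in G. Then P[X_H = 1] = p^{18} = (7/9)^{18} = 1628413597910449/150094635296999121.
By linearity: E[X] = Σ_H E[X_H] = 177843714048000 · p^{18} = 177843714048000 · 1628413597910449/150094635296999121 = 397260798708725298034688000/205891132094649.
Numerically: E[X] ≈ 1.92947e+12.

E[X] = 177843714048000 · (7/9)^{18} = 397260798708725298034688000/205891132094649 ≈ 1.92947e+12.


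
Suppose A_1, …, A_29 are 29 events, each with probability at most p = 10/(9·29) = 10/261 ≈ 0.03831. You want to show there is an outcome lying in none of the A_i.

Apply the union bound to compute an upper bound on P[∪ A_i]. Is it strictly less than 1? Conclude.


Union bound: P[∪_{i=1}^{29} A_i] ≤ Σ_i P[A_i] ≤ 29·p = 29·(10/261) = 10/9.
Numerically: 10/9 ≈ 1.11111.
Is 10/9 < 1? NO.
Since the bound 10/9 is ≥ 1, the union bound is uninformative here; it does NOT by itself certify existence.

29·p = 10/9 ≈ 1.11111; existence NOT certified by the union bound.


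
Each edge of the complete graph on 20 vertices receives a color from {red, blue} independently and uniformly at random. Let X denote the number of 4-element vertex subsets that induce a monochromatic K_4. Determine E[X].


Let X = Σ_S X_S over the C(20, 4) = 4845 subsets S of size 4, where X_S = 1 if the K_4 on S is monochromatic.
For a fixed S, the K_4 on S has C(4, 2) = 6 edges. P[all 6 edges red] = (1/2)^6, and likewise for blue, so P[monochromatic] = 2·(1/2)^6 = 2^{1 − 6} = 1/32.
Summing: E[X] = C(20, 4) · 2^{1 − 6} = 4845 · 1/32 = 4845/32.
Numerically: E[X] ≈ 151.406250.

E[X] = C(20,4)·2^(1−C(4,2)) = 4845/32 ≈ 151.406250.


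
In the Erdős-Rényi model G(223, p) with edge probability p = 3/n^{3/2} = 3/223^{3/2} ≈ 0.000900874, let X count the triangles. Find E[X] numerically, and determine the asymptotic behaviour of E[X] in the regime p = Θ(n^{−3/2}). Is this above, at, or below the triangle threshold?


Number of potential triangles: C(223, 3) = 1823471.
Each occurs with probability p³ ≈ (0.000900874)³ ≈ 7.31125414e-10.
By linearity: E[X] = C(223, 3)·p³ ≈ 1823471 · 7.31125414e-10 ≈ 0.001333.
Since α = 3/2 > 1, p = c/n^{3/2} = o(1/n) is below the triangle threshold p ~ 1/n. Asymptotically E[X] ~ (c³/6)·n^{3(1−α)} = (3³/6)·n^{-1.5} → 0, so by Markov's inequality G has no triangles w.h.p.

E[X] ≈ 0.001333; in regime p = Θ(1/n^{3/2}) E[X] tends to 0 (below the triangle threshold p ~ 1/n).


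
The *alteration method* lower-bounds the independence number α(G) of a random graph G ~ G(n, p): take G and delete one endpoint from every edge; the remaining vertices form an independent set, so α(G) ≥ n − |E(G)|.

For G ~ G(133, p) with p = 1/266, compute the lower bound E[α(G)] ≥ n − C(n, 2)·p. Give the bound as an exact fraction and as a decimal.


E[|E(G)|] = C(133, 2)·p = 8778 · (1/266) = 33.
E[α(G)] ≥ n − E[|E(G)|] = 133 − 33 = 100.
Numerically: ≈ 100.0000.
(This is only a lower bound; the true E[α(G)] may be larger.)

E[α(G)] ≥ 100 ≈ 100.0000.


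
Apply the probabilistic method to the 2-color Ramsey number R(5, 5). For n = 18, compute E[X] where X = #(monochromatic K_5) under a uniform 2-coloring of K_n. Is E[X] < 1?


E[X] = C(18, 5) · 2^{1 − 10} = 8568 · 2^{−9} = 8568/512.
As a reduced fraction: E[X] = 1071/64 ≈ 16.734.
Is E[X] < 1? NO.
Since E[X] ≥ 1, the first-moment bound is inconclusive at n = 18; it does NOT by itself certify R(5, 5) > 18.

E[X] = 1071/64 ≈ 16.734; E[X] ≥ 1; first-moment method inconclusive here.


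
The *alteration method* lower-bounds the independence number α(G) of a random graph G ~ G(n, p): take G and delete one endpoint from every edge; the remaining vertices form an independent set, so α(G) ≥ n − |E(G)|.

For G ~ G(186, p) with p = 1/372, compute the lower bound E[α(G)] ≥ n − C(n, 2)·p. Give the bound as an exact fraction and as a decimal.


E[|E(G)|] = C(186, 2)·p = 17205 · (1/372) = 185/4.
E[α(G)] ≥ n − E[|E(G)|] = 186 − 185/4 = 559/4.
Numerically: ≈ 139.75000.
(This is only a lower bound; the true E[α(G)] may be larger.)

E[α(G)] ≥ 559/4 ≈ 139.75000.


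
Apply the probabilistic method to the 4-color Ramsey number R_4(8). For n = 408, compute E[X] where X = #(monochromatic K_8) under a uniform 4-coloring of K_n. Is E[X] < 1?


E[X] = C(408, 8) · 4^{1 − 28} = 17773458424095231 · 4^{−27} = 17773458424095231/18014398509481984.
As a reduced fraction: E[X] = 17773458424095231/18014398509481984 ≈ 0.987.
Is E[X] < 1? YES.
Since E[X] < 1, there exists a 4-coloring of K_{408} with no monochromatic K_8; hence R_4(8) > 408.

E[X] = 17773458424095231/18014398509481984 ≈ 0.987; E[X] < 1, so R_4(8) > 408.


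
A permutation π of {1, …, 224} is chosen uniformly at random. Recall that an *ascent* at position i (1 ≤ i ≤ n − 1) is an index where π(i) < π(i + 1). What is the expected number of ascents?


Write X = Σ X_I over i = 1, …, 223, with X_I the indicator of one ascent.
There are 223 indicators.
For each fixed i, the pair (π(i), π(i+1)) is a uniformly random ordered pair of distinct values from {1, …, 224}; by symmetry P[π(i) < π(i+1)] = 1/2.
By linearity: E[X] = 223 · (1/2) = (224 − 1) · (1/2) = 223/2 ≈ 111.5000.

E[X] = 223/2 = 111.5000.


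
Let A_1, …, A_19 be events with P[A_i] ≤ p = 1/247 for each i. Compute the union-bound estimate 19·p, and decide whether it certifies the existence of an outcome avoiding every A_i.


Union bound: P[∪_{i=1}^{19} A_i] ≤ Σ_i P[A_i] ≤ 19·p = 19·(1/247) = 1/13.
Numerically: 1/13 ≈ 0.0769.
Is 1/13 < 1? YES.
Since P[∪ A_i] ≤ 1/13 < 1, the complement has P[∩ A_i^c] ≥ 1 − 1/13 = 12/13 > 0, so some outcome avoids every A_i.

19·p = 1/13 ≈ 0.0769; existence CERTIFIED by the union bound.


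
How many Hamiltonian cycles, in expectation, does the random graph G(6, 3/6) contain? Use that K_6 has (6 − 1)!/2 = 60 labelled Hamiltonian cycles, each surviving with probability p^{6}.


K_6 has (6 − 1)!/2 = 60 labelled Hamiltonian cycles.
For each such Hamiltonian cycle H, let X_H = 1 if all 6 edges of H are present in G. Then P[X_H = 1] = p^{6} = (1/2)^{6} = 1/64.
Summing the indicators: E[X] = Σ_H E[X_H] = 60 · p^{6} = 60 · 1/64 = 15/16.
Numerically: E[X] ≈ 0.9375.

E[X] = 60 · (1/2)^{6} = 15/16 ≈ 0.9375.


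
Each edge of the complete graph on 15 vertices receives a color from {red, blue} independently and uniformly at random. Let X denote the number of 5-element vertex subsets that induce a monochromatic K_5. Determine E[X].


Let X = Σ_S X_S over the C(15, 5) = 3003 subsets S of size 5, where X_S = 1 if the K_5 on S is monochromatic.
For a fixed S, the K_5 on S has C(5, 2) = 10 edges. P[all 10 edges red] = (1/2)^10, and likewise for blue, so P[monochromatic] = 2·(1/2)^10 = 2^{1 − 10} = 1/512.
By linearity of expectation: E[X] = C(15, 5) · 2^{1 − 10} = 3003 · 1/512 = 3003/512.
Numerically: E[X] ≈ 5.865.

E[X] = C(15,5)·2^(1−C(5,2)) = 3003/512 ≈ 5.865.


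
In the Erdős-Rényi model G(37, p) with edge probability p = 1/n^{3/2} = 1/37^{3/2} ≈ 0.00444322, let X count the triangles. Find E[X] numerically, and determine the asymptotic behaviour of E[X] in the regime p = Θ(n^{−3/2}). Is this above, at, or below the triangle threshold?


Number of potential triangles: C(37, 3) = 7770.
Each occurs with probability p³ ≈ (0.00444322)³ ≈ 8.77187111e-08.
By linearity: E[X] = C(37, 3)·p³ ≈ 7770 · 8.77187111e-08 ≈ 0.000682.
Since α = 3/2 > 1, p = c/n^{3/2} = o(1/n) is below the triangle threshold p ~ 1/n. Asymptotically E[X] ~ (c³/6)·n^{3(1−α)} = (1³/6)·n^{-1.5} → 0, so by Markov's inequality G has no triangles w.h.p.

E[X] ≈ 0.000682; in regime p = Θ(1/n^{3/2}) E[X] tends to 0 (below the triangle threshold p ~ 1/n).


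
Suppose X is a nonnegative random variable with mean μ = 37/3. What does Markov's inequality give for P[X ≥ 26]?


μ = E[X] = 37/3, a = 26.
Markov: P[X ≥ 26] ≤ μ/a = (37/3)/26 = 37/78.
Numerically: ≈ 0.4744.
(Since a = 26 > μ = 12.3333, the bound 37/78 is < 1 and informative.)

P[X ≥ 26] ≤ 37/78 ≈ 0.4744.


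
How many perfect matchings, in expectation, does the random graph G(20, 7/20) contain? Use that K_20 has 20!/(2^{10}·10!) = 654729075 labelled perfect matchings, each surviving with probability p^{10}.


K_20 has 20!/(2^{10}·10!) = 654729075 labelled perfect matchings.
For each such perfect matching H, let X_H = 1 if all 10 edges of H are present in G. Then P[X_H = 1] = p^{10} = (7/20)^{10} = 282475249/10240000000000.
By linearity of expectation: E[X] = Σ_H E[X_H] = 654729075 · p^{10} = 654729075 · 282475249/10240000000000 = 7397790339526587/409600000000.
Numerically: E[X] ≈ 18061.

E[X] = 654729075 · (7/20)^{10} = 7397790339526587/409600000000 ≈ 18061.


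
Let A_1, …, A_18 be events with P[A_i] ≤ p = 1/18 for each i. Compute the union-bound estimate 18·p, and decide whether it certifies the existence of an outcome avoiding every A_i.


Union bound: P[∪_{i=1}^{18} A_i] ≤ Σ_i P[A_i] ≤ 18·p = 18·(1/18) = 1.
Numerically: 1 ≈ 1.000.
Is 1 < 1? NO.
Since the bound 1 is ≥ 1, the union bound is uninformative here; it does NOT by itself certify existence.

18·p = 1 ≈ 1.000; existence NOT certified by the union bound.


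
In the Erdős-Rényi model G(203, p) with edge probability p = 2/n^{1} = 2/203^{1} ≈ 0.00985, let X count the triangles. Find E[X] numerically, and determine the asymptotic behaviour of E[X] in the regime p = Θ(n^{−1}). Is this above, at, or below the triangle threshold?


Number of potential triangles: C(203, 3) = 1373701.
Each occurs with probability p³ ≈ (0.00985)³ ≈ 9.56317e-07.
By linearity: E[X] = C(203, 3)·p³ ≈ 1373701 · 9.56317e-07 ≈ 1.314.
Here α = 1, so p = 2/n is exactly at the triangle threshold p ~ 1/n. Asymptotically E[X] → c³/6 = 2³/6 = 4/3 ≈ 1.333, a bounded constant. In this regime the triangle count is asymptotically Poisson(c³/6).

E[X] ≈ 1.314; in regime p = Θ(1/n^{1}) E[X] stays bounded (at the triangle threshold p ~ 1/n).


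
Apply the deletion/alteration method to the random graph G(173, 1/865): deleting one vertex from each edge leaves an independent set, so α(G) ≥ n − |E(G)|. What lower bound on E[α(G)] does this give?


E[|E(G)|] = C(173, 2)·p = 14878 · (1/865) = 86/5.
E[α(G)] ≥ n − E[|E(G)|] = 173 − 86/5 = 779/5.
Numerically: ≈ 155.80000.
(This is only a lower bound; the true E[α(G)] may be larger.)

E[α(G)] ≥ 779/5 ≈ 155.80000.


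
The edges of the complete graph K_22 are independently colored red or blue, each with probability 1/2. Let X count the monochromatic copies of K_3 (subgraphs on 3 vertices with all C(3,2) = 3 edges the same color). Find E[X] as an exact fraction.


Let X = Σ_S X_S over the C(22, 3) = 1540 subsets S of size 3, where X_S = 1 if the K_3 on S is monochromatic.
For a fixed S, the K_3 on S has C(3, 2) = 3 edges. P[all 3 edges red] = (1/2)^3, and likewise for blue, so P[monochromatic] = 2·(1/2)^3 = 2^{1 − 3} = 1/4.
By linearity: E[X] = C(22, 3) · 2^{1 − 3} = 1540 · 1/4 = 385.
Numerically: E[X] ≈ 385.00000.

E[X] = C(22,3)·2^(1−C(3,2)) = 385 ≈ 385.00000.


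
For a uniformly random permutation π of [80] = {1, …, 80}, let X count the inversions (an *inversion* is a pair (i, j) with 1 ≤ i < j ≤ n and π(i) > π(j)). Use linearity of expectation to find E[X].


Write X = Σ X_I over the C(80, 2) = 3160 pairs i < j, with X_I the indicator of one inversion.
There are 3160 indicators.
For each fixed pair i < j, the values π(i) and π(j) are two distinct elements of {1, …, 80} in uniformly random order; by symmetry P[π(i) > π(j)] = 1/2.
By linearity: E[X] = 3160 · (1/2) = C(80, 2) · (1/2) = 3160/2 = 1580 ≈ 1580.0000.

E[X] = 1580 = 1580.0000.


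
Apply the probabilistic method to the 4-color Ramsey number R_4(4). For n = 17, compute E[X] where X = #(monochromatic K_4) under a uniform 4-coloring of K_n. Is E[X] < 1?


E[X] = C(17, 4) · 4^{1 − 6} = 2380 · 4^{−5} = 2380/1024.
As a reduced fraction: E[X] = 595/256 ≈ 2.324219.
Is E[X] < 1? NO.
Since E[X] ≥ 1, the first-moment bound is inconclusive at n = 17; it does NOT by itself certify R_4(4) > 17.

E[X] = 595/256 ≈ 2.324219; E[X] ≥ 1; first-moment method inconclusive here.


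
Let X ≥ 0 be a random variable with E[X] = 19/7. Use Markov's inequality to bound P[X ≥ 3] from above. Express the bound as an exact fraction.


μ = E[X] = 19/7, a = 3.
Markov: P[X ≥ 3] ≤ μ/a = (19/7)/3 = 19/21.
Numerically: ≈ 0.9048.
(Since a = 3 > μ = 2.7143, the bound 19/21 is < 1 and informative.)

P[X ≥ 3] ≤ 19/21 ≈ 0.9048.


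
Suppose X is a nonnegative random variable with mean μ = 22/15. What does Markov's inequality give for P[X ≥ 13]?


μ = E[X] = 22/15, a = 13.
Markov: P[X ≥ 13] ≤ μ/a = (22/15)/13 = 22/195.
Numerically: ≈ 0.1128.
(Since a = 13 > μ = 1.4667, the bound 22/195 is < 1 and informative.)

P[X ≥ 13] ≤ 22/195 ≈ 0.1128.


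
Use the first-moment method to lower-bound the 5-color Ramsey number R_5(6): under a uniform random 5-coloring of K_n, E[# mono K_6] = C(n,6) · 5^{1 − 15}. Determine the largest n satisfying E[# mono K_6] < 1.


We need C(n, 6) · 5^{1 − 15} < 1, i.e. C(n, 6) < 5^{15 − 1} = 6103515625.
Check values of n near the boundary:
  n = 124: C(124, 6) = 4465475476; 4465475476 < 6103515625? YES
  n = 125: C(125, 6) = 4690625500; 4690625500 < 6103515625? YES
  n = 126: C(126, 6) = 4925156775; 4925156775 < 6103515625? YES
  n = 127: C(127, 6) = 5169379425; 5169379425 < 6103515625? YES
  n = 128: C(128, 6) = 5423611200; 5423611200 < 6103515625? YES
  n = 129: C(129, 6) = 5688177600; 5688177600 < 6103515625? YES
  n = 130: C(130, 6) = 5963412000; 5963412000 < 6103515625? YES
  n = 131: C(131, 6) = 6249655776; 6249655776 < 6103515625? NO
The largest n with C(n, 6) < 6103515625 is n = 130 (where E[X] = 47707296/48828125 ≈ 0.977045). Hence R_5(6) > 130, i.e. R_5(6) ≥ 131.

Largest n = 130; hence R_5(6) > 130.


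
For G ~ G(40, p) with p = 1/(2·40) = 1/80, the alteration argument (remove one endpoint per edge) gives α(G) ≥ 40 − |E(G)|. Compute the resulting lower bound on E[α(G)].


E[|E(G)|] = C(40, 2)·p = 780 · (1/80) = 39/4.
E[α(G)] ≥ n − E[|E(G)|] = 40 − 39/4 = 121/4.
Numerically: ≈ 30.2500.
(This is only a lower bound; the true E[α(G)] may be larger.)

E[α(G)] ≥ 121/4 ≈ 30.2500.


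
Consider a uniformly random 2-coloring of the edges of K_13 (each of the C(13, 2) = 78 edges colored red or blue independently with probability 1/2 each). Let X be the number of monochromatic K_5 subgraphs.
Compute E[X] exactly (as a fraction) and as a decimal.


Let X = Σ_S X_S over the C(13, 5) = 1287 subsets S of size 5, where X_S = 1 if the K_5 on S is monochromatic.
For a fixed S, the K_5 on S has C(5, 2) = 10 edges. P[all 10 edges red] = (1/2)^10, and likewise for blue, so P[monochromatic] = 2·(1/2)^10 = 2^{1 − 10} = 1/512.
Summing: E[X] = C(13, 5) · 2^{1 − 10} = 1287 · 1/512 = 1287/512.
Numerically: E[X] ≈ 2.51367.

E[X] = C(13,5)·2^(1−C(5,2)) = 1287/512 ≈ 2.51367.


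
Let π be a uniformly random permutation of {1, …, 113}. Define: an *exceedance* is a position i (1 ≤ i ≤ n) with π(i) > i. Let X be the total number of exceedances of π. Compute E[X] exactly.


Write X = Σ_{i=1}^{113} X_i, where X_i = 1_{π(i) > i}.
For each fixed i, π(i) is uniform over {1, …, 113} (marginal of a uniform permutation), so P[π(i) > i] = (n − i)/n. Summing: Σ_{i=1}^{113} (n − i)/n = (0 + 1 + … + 112)/113 = 113(113 − 1)/(2·113) = (113 − 1)/2.
Hence E[X] = Σ_{i=1}^{113} (113 − i)/113 = 56 ≈ 56.000000.

E[X] = 56 = 56.000000.


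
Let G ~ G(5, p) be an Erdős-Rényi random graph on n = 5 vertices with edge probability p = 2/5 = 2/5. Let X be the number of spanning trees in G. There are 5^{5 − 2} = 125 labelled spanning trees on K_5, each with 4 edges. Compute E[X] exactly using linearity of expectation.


K_5 has 5^{5 − 2} = 125 labelled spanning trees.
For each such spanning tree H, let X_H = 1 if all 4 edges of H are present in G. Then P[X_H = 1] = p^{4} = (2/5)^{4} = 16/625.
By linearity: E[X] = Σ_H E[X_H] = 125 · p^{4} = 125 · 16/625 = 16/5.
Numerically: E[X] ≈ 3.2.

E[X] = 125 · (2/5)^{4} = 16/5 ≈ 3.2.


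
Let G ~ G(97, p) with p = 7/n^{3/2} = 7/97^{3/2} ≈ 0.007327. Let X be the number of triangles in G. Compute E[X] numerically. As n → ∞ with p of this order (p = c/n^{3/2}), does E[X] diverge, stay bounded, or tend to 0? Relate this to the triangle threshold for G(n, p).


Number of potential triangles: C(97, 3) = 147440.
Each occurs with probability p³ ≈ (0.007327)³ ≈ 3.933882e-07.
By linearity: E[X] = C(97, 3)·p³ ≈ 147440 · 3.933882e-07 ≈ 0.0580.
Since α = 3/2 > 1, p = c/n^{3/2} = o(1/n) is below the triangle threshold p ~ 1/n. Asymptotically E[X] ~ (c³/6)·n^{3(1−α)} = (7³/6)·n^{-1.5} → 0, so by Markov's inequality G has no triangles w.h.p.

E[X] ≈ 0.0580; in regime p = Θ(1/n^{3/2}) E[X] tends to 0 (below the triangle threshold p ~ 1/n).


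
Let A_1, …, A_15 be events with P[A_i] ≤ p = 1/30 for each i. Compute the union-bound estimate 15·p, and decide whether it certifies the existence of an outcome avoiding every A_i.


Union bound: P[∪_{i=1}^{15} A_i] ≤ Σ_i P[A_i] ≤ 15·p = 15·(1/30) = 1/2.
Numerically: 1/2 ≈ 0.5000.
Is 1/2 < 1? YES.
Since P[∪ A_i] ≤ 1/2 < 1, the complement has P[∩ A_i^c] ≥ 1 − 1/2 = 1/2 > 0, so some outcome avoids every A_i.

15·p = 1/2 ≈ 0.5000; existence CERTIFIED by the union bound.


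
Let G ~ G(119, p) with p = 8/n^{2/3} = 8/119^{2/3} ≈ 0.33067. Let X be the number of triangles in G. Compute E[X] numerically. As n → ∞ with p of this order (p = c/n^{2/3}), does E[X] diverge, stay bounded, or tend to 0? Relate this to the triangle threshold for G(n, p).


Number of potential triangles: C(119, 3) = 273819.
Each occurs with probability p³ ≈ (0.33067)³ ≈ 3.6155639e-02.
By linearity: E[X] = C(119, 3)·p³ ≈ 273819 · 3.6155639e-02 ≈ 9900.10084.
Since α = 2/3 < 1, p = c/n^{2/3} ≫ 1/n is above the triangle threshold p ~ 1/n. Asymptotically E[X] ~ (c³/6)·n^{3(1−α)} = (8³/6)·n^{1} → ∞; triangles are abundant w.h.p.

E[X] ≈ 9900.10084; in regime p = Θ(1/n^{2/3}) E[X] diverges (above the triangle threshold p ~ 1/n).


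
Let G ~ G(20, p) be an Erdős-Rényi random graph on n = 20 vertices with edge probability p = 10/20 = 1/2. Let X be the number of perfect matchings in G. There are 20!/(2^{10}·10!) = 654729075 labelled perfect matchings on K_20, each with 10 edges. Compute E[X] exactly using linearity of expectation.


K_20 has 20!/(2^{10}·10!) = 654729075 labelled perfect matchings.
For each such perfect matching H, let X_H = 1 if all 10 edges of H are present in G. Then P[X_H = 1] = p^{10} = (1/2)^{10} = 1/1024.
By linearity: E[X] = Σ_H E[X_H] = 654729075 · p^{10} = 654729075 · 1/1024 = 654729075/1024.
Numerically: E[X] ≈ 6.39e+05.

E[X] = 654729075 · (1/2)^{10} = 654729075/1024 ≈ 6.39e+05.


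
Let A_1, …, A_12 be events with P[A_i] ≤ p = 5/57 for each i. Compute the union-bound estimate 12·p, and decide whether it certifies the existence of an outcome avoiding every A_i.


Union bound: P[∪_{i=1}^{12} A_i] ≤ Σ_i P[A_i] ≤ 12·p = 12·(5/57) = 20/19.
Numerically: 20/19 ≈ 1.05263.
Is 20/19 < 1? NO.
Since the bound 20/19 is ≥ 1, the union bound is uninformative here; it does NOT by itself certify existence.

12·p = 20/19 ≈ 1.05263; existence NOT certified by the union bound.


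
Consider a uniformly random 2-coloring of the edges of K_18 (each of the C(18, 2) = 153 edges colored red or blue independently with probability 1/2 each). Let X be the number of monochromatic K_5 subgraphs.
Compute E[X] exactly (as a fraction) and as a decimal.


Let X = Σ_S X_S over the C(18, 5) = 8568 subsets S of size 5, where X_S = 1 if the K_5 on S is monochromatic.
For a fixed S, the K_5 on S has C(5, 2) = 10 edges. P[all 10 edges red] = (1/2)^10, and likewise for blue, so P[monochromatic] = 2·(1/2)^10 = 2^{1 − 10} = 1/512.
Summing: E[X] = C(18, 5) · 2^{1 − 10} = 8568 · 1/512 = 1071/64.
Numerically: E[X] ≈ 16.734.

E[X] = C(18,5)·2^(1−C(5,2)) = 1071/64 ≈ 16.734.


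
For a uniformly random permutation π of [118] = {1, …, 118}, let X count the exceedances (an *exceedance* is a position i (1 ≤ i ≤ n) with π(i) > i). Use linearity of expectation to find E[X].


Write X = Σ_{i=1}^{118} X_i, where X_i = 1_{π(i) > i}.
For each fixed i, π(i) is uniform over {1, …, 118} (marginal of a uniform permutation), so P[π(i) > i] = (n − i)/n. Summing: Σ_{i=1}^{118} (n − i)/n = (0 + 1 + … + 117)/118 = 118(118 − 1)/(2·118) = (118 − 1)/2.
Hence E[X] = Σ_{i=1}^{118} (118 − i)/118 = 117/2 ≈ 58.500.

E[X] = 117/2 = 58.500.


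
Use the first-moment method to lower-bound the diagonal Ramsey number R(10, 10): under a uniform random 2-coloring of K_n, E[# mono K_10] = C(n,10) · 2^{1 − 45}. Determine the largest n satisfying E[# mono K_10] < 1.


We need C(n, 10) · 2^{1 − 45} < 1, i.e. C(n, 10) < 2^{45 − 1} = 17592186044416.
Check values of n near the boundary:
  n = 94: C(94, 10) = 9041256841903; 9041256841903 < 17592186044416? YES
  n = 95: C(95, 10) = 10104934117421; 10104934117421 < 17592186044416? YES
  n = 96: C(96, 10) = 11279926456656; 11279926456656 < 17592186044416? YES
  n = 97: C(97, 10) = 12576469727536; 12576469727536 < 17592186044416? YES
  n = 98: C(98, 10) = 14005614014756; 14005614014756 < 17592186044416? YES
  n = 99: C(99, 10) = 15579278510796; 15579278510796 < 17592186044416? YES
  n = 100: C(100, 10) = 17310309456440; 17310309456440 < 17592186044416? YES
  n = 101: C(101, 10) = 19212541264840; 19212541264840 < 17592186044416? NO
  n = 102: C(102, 10) = 21300860967540; 21300860967540 < 17592186044416? NO
The largest n with C(n, 10) < 17592186044416 is n = 100 (where E[X] = 2163788682055/2199023255552 ≈ 0.98398). Hence R(10, 10) > 100, i.e. R(10, 10) ≥ 101.

Largest n = 100; hence R(10, 10) > 100.


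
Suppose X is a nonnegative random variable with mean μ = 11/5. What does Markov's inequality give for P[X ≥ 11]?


μ = E[X] = 11/5, a = 11.
Markov: P[X ≥ 11] ≤ μ/a = (11/5)/11 = 1/5.
Numerically: ≈ 0.200.
(Since a = 11 > μ = 2.200, the bound 1/5 is < 1 and informative.)

P[X ≥ 11] ≤ 1/5 ≈ 0.200.


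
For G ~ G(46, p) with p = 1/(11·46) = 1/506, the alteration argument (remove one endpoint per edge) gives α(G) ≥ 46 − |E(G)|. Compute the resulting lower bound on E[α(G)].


E[|E(G)|] = C(46, 2)·p = 1035 · (1/506) = 45/22.
E[α(G)] ≥ n − E[|E(G)|] = 46 − 45/22 = 967/22.
Numerically: ≈ 43.954545.
(This is only a lower bound; the true E[α(G)] may be larger.)

E[α(G)] ≥ 967/22 ≈ 43.954545.


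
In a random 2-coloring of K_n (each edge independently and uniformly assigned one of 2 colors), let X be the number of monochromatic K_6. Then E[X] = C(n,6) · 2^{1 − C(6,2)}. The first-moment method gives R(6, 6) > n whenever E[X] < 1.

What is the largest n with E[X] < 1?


We need C(n, 6) · 2^{1 − 15} < 1, i.e. C(n, 6) < 2^{15 − 1} = 16384.
Check values of n near the boundary:
  n = 15: C(15, 6) = 5005; 5005 < 16384? YES
  n = 16: C(16, 6) = 8008; 8008 < 16384? YES
  n = 17: C(17, 6) = 12376; 12376 < 16384? YES
  n = 18: C(18, 6) = 18564; 18564 < 16384? NO
  n = 19: C(19, 6) = 27132; 27132 < 16384? NO
  n = 20: C(20, 6) = 38760; 38760 < 16384? NO
The largest n with C(n, 6) < 16384 is n = 17 (where E[X] = 1547/2048 ≈ 0.755371). Hence R(6, 6) > 17, i.e. R(6, 6) ≥ 18.

Largest n = 17; hence R(6, 6) > 17.


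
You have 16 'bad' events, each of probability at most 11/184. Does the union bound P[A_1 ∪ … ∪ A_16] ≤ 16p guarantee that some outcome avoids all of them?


Union bound: P[∪_{i=1}^{16} A_i] ≤ Σ_i P[A_i] ≤ 16·p = 16·(11/184) = 22/23.
Numerically: 22/23 ≈ 0.956522.
Is 22/23 < 1? YES.
Since P[∪ A_i] ≤ 22/23 < 1, the complement has P[∩ A_i^c] ≥ 1 − 22/23 = 1/23 > 0, so some outcome avoids every A_i.

16·p = 22/23 ≈ 0.956522; existence CERTIFIED by the union bound.


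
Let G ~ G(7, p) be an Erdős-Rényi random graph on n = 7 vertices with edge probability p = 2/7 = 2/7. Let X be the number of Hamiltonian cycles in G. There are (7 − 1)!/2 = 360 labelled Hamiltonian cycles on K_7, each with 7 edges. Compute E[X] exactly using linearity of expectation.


K_7 has (7 − 1)!/2 = 360 labelled Hamiltonian cycles.
For each such Hamiltonian cycle H, let X_H = 1 if all 7 edges of H are present in G. Then P[X_H = 1] = p^{7} = (2/7)^{7} = 128/823543.
Summing the indicators: E[X] = Σ_H E[X_H] = 360 · p^{7} = 360 · 128/823543 = 46080/823543.
Numerically: E[X] ≈ 0.05595.

E[X] = 360 · (2/7)^{7} = 46080/823543 ≈ 0.05595.


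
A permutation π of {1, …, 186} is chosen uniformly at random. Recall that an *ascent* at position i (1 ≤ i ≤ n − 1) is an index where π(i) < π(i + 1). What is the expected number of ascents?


Write X = Σ X_I over i = 1, …, 185, with X_I the indicator of one ascent.
There are 185 indicators.
For each fixed i, the pair (π(i), π(i+1)) is a uniformly random ordered pair of distinct values from {1, …, 186}; by symmetry P[π(i) < π(i+1)] = 1/2.
By linearity: E[X] = 185 · (1/2) = (186 − 1) · (1/2) = 185/2 ≈ 92.5000.

E[X] = 185/2 = 92.5000.


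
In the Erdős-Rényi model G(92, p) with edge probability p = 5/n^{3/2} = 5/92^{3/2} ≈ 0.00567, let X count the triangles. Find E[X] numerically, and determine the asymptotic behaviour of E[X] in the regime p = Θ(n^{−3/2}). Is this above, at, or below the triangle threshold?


Number of potential triangles: C(92, 3) = 125580.
Each occurs with probability p³ ≈ (0.00567)³ ≈ 1.81913e-07.
By linearity: E[X] = C(92, 3)·p³ ≈ 125580 · 1.81913e-07 ≈ 0.023.
Since α = 3/2 > 1, p = c/n^{3/2} = o(1/n) is below the triangle threshold p ~ 1/n. Asymptotically E[X] ~ (c³/6)·n^{3(1−α)} = (5³/6)·n^{-1.5} → 0, so by Markov's inequality G has no triangles w.h.p.

E[X] ≈ 0.023; in regime p = Θ(1/n^{3/2}) E[X] tends to 0 (below the triangle threshold p ~ 1/n).


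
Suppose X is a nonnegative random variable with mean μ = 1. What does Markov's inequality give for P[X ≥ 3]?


μ = E[X] = 1, a = 3.
Markov: P[X ≥ 3] ≤ μ/a = (1)/3 = 1/3.
Numerically: ≈ 0.33333.
(Since a = 3 > μ = 1.00000, the bound 1/3 is < 1 and informative.)

P[X ≥ 3] ≤ 1/3 ≈ 0.33333.


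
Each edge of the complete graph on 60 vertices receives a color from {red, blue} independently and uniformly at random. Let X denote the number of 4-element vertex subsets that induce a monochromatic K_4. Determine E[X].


Let X = Σ_S X_S over the C(60, 4) = 487635 subsets S of size 4, where X_S = 1 if the K_4 on S is monochromatic.
For a fixed S, the K_4 on S has C(4, 2) = 6 edges. P[all 6 edges red] = (1/2)^6, and likewise for blue, so P[monochromatic] = 2·(1/2)^6 = 2^{1 − 6} = 1/32.
Summing: E[X] = C(60, 4) · 2^{1 − 6} = 487635 · 1/32 = 487635/32.
Numerically: E[X] ≈ 15238.594.

E[X] = C(60,4)·2^(1−C(4,2)) = 487635/32 ≈ 15238.594.


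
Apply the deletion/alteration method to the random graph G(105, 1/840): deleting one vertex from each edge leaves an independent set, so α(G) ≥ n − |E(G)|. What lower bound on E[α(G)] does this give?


E[|E(G)|] = C(105, 2)·p = 5460 · (1/840) = 13/2.
E[α(G)] ≥ n − E[|E(G)|] = 105 − 13/2 = 197/2.
Numerically: ≈ 98.500.
(This is only a lower bound; the true E[α(G)] may be larger.)

E[α(G)] ≥ 197/2 ≈ 98.500.


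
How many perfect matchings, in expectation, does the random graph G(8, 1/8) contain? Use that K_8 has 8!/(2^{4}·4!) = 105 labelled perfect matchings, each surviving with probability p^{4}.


K_8 has 8!/(2^{4}·4!) = 105 labelled perfect matchings.
For each such perfect matching H, let X_H = 1 if all 4 edges of H are present in G. Then P[X_H = 1] = p^{4} = (1/8)^{4} = 1/4096.
By linearity of expectation: E[X] = Σ_H E[X_H] = 105 · p^{4} = 105 · 1/4096 = 105/4096.
Numerically: E[X] ≈ 0.0256.

E[X] = 105 · (1/8)^{4} = 105/4096 ≈ 0.0256.


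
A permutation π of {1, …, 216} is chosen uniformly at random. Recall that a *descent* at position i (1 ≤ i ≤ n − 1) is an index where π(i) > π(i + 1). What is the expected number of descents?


Write X = Σ X_I over i = 1, …, 215, with X_I the indicator of one descent.
There are 215 indicators.
For each fixed i, the pair (π(i), π(i+1)) is a uniformly random ordered pair of distinct values from {1, …, 216}; by symmetry P[π(i) > π(i+1)] = 1/2.
By linearity: E[X] = 215 · (1/2) = (216 − 1) · (1/2) = 215/2 ≈ 107.50000.

E[X] = 215/2 = 107.50000.


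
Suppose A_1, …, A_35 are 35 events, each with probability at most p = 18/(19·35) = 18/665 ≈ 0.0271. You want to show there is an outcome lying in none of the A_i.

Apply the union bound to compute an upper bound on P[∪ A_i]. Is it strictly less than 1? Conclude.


Union bound: P[∪_{i=1}^{35} A_i] ≤ Σ_i P[A_i] ≤ 35·p = 35·(18/665) = 18/19.
Numerically: 18/19 ≈ 0.9474.
Is 18/19 < 1? YES.
Since P[∪ A_i] ≤ 18/19 < 1, the complement has P[∩ A_i^c] ≥ 1 − 18/19 = 1/19 > 0, so some outcome avoids every A_i.

35·p = 18/19 ≈ 0.9474; existence CERTIFIED by the union bound.


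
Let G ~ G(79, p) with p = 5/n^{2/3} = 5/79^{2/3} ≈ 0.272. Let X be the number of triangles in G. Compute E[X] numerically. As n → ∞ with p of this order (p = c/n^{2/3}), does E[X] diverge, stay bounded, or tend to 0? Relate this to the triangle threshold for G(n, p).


Number of potential triangles: C(79, 3) = 79079.
Each occurs with probability p³ ≈ (0.272)³ ≈ 2.00288e-02.
By linearity: E[X] = C(79, 3)·p³ ≈ 79079 · 2.00288e-02 ≈ 1583.861.
Since α = 2/3 < 1, p = c/n^{2/3} ≫ 1/n is above the triangle threshold p ~ 1/n. Asymptotically E[X] ~ (c³/6)·n^{3(1−α)} = (5³/6)·n^{1} → ∞; triangles are abundant w.h.p.

E[X] ≈ 1583.861; in regime p = Θ(1/n^{2/3}) E[X] diverges (above the triangle threshold p ~ 1/n).


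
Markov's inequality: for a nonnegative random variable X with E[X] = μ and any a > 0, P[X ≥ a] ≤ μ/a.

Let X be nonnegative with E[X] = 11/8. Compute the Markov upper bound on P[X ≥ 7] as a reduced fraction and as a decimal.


μ = E[X] = 11/8, a = 7.
Markov: P[X ≥ 7] ≤ μ/a = (11/8)/7 = 11/56.
Numerically: ≈ 0.19643.
(Since a = 7 > μ = 1.37500, the bound 11/56 is < 1 and informative.)

P[X ≥ 7] ≤ 11/56 ≈ 0.19643.


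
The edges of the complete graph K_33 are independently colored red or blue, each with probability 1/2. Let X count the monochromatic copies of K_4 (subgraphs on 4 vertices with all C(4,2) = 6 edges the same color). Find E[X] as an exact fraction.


Let X = Σ_S X_S over the C(33, 4) = 40920 subsets S of size 4, where X_S = 1 if the K_4 on S is monochromatic.
For a fixed S, the K_4 on S has C(4, 2) = 6 edges. P[all 6 edges red] = (1/2)^6, and likewise for blue, so P[monochromatic] = 2·(1/2)^6 = 2^{1 − 6} = 1/32.
By linearity of expectation: E[X] = C(33, 4) · 2^{1 − 6} = 40920 · 1/32 = 5115/4.
Numerically: E[X] ≈ 1278.75000.

E[X] = C(33,4)·2^(1−C(4,2)) = 5115/4 ≈ 1278.75000.


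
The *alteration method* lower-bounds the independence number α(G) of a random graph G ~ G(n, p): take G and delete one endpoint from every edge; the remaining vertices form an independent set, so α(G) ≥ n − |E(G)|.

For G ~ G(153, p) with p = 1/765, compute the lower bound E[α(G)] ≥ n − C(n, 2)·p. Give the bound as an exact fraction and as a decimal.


E[|E(G)|] = C(153, 2)·p = 11628 · (1/765) = 76/5.
E[α(G)] ≥ n − E[|E(G)|] = 153 − 76/5 = 689/5.
Numerically: ≈ 137.80000.
(This is only a lower bound; the true E[α(G)] may be larger.)

E[α(G)] ≥ 689/5 ≈ 137.80000.


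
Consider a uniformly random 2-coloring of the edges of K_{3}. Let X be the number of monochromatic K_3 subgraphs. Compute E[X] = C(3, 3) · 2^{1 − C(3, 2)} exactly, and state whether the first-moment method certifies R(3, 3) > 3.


E[X] = C(3, 3) · 2^{1 − 3} = 1 · 2^{−2} = 1/4.
As a reduced fraction: E[X] = 1/4 ≈ 0.250.
Is E[X] < 1? YES.
Since E[X] < 1, there exists a 2-coloring of K_{3} with no monochromatic K_3; hence R(3, 3) > 3.

E[X] = 1/4 ≈ 0.250; E[X] < 1, so R(3, 3) > 3.


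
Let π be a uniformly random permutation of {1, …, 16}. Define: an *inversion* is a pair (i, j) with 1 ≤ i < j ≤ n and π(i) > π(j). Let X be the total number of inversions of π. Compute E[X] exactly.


Write X = Σ X_I over the C(16, 2) = 120 pairs i < j, with X_I the indicator of one inversion.
There are 120 indicators.
For each fixed pair i < j, the values π(i) and π(j) are two distinct elements of {1, …, 16} in uniformly random order; by symmetry P[π(i) > π(j)] = 1/2.
By linearity: E[X] = 120 · (1/2) = C(16, 2) · (1/2) = 120/2 = 60 ≈ 60.00000.

E[X] = 60 = 60.00000.


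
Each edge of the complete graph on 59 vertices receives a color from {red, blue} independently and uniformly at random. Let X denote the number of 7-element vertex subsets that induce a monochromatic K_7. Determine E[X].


Let X = Σ_S X_S over the C(59, 7) = 341149446 subsets S of size 7, where X_S = 1 if the K_7 on S is monochromatic.
For a fixed S, the K_7 on S has C(7, 2) = 21 edges. P[all 21 edges red] = (1/2)^21, and likewise for blue, so P[monochromatic] = 2·(1/2)^21 = 2^{1 − 21} = 1/1048576.
By linearity: E[X] = C(59, 7) · 2^{1 − 21} = 341149446 · 1/1048576 = 170574723/524288.
Numerically: E[X] ≈ 325.345465.

E[X] = C(59,7)·2^(1−C(7,2)) = 170574723/524288 ≈ 325.345465.
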